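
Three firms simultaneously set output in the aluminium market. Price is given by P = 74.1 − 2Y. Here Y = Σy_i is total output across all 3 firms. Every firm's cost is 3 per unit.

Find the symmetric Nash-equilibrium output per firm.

A representative firm's profit is π_i = y_i(74.1 − 2Y) − 3y_i, with Y = y_i + Σ_{j≠i} y_j.
First-order condition: 71.1 − 4y_i − 2Σ_{j≠i} y_j = 0.
Imposing symmetry (y_j = y for all j) turns Σ_{j≠i} y_j into 2y, so 71.1 = 8y and y = 8.8875.

8.8875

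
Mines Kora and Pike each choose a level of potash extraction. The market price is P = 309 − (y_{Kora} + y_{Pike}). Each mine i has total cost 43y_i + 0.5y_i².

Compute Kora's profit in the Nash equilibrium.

6633.375

Mine Kora's profit: π = y_{Kora}(309 − (y_{Kora} + y_{Pike})) − 43y_{Kora} − 0.5y_{Kora}².
∂π/∂y_{Kora} = 266 − 3y_{Kora} − y_{Pike} = 0, so y_{Kora} = 266/3 − (1/3)y_{Pike}.
By symmetry y_{Pike} = y_{Kora}; substituting into the reaction function, (4/3)y_{Kora} = 266/3 and y_{Kora} = 66.5.
Price P = 309 − 133 = 176.
Kora's profit: (176 − 43)·66.5 − 0.5(66.5)² = 6633.375.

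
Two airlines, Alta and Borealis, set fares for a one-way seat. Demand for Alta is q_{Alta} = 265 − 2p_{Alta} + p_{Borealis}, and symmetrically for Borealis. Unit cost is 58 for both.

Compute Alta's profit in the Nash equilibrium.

Alta's profit: π = (p_{Alta} − 58)(265 − 2p_{Alta} + p_{Borealis}).
∂π/∂p_{Alta} = 381 − 4p_{Alta} + p_{Borealis} = 0 ⇒ p_{Alta} = 95.25 + 0.25p_{Borealis}.
The game is symmetric, so in equilibrium p_{Borealis} = p_{Alta}: the reaction function gives 0.75p_{Alta} = 95.25, hence p_{Alta} = 127.
q_{Alta} = 265 − 2·127 + 127 = 138.
Profit = (127 − 58)·138 = 9522.

9522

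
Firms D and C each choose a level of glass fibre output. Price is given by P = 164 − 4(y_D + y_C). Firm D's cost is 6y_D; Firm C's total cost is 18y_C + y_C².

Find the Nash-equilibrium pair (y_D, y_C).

15.5625, 8.375

Firm D's profit: π = y_D(164 − 4(y_D + y_C)) − 6y_D.
∂π/∂y_D = 158 − 8y_D − 4y_C = 0, so y_D = 19.75 − 0.5y_C.
For C: ∂π/∂y_C = 146 − 10y_C − 4y_D = 0 ⇒ y_C = 14.6 − 0.4y_D.
Substituting the second reaction function into the first: y_D = 19.75 − 0.5(14.6 − 0.4y_D), which gives 0.8y_D = 12.45 ⇒ y_D = 15.5625.
Then y_C = 14.6 − 0.4·15.5625 = 8.375.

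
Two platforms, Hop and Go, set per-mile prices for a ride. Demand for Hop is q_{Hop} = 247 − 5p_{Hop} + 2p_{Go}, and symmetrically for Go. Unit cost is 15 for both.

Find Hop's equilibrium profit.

3187.8125

Hop's profit: π = (p_{Hop} − 15)(247 − 5p_{Hop} + 2p_{Go}).
∂π/∂p_{Hop} = 322 − 10p_{Hop} + 2p_{Go} = 0 ⇒ p_{Hop} = 32.2 + 0.2p_{Go}.
By symmetry p_{Go} = p_{Hop}; substituting into the reaction function, 0.8p_{Hop} = 32.2 and p_{Hop} = 40.25.
q_{Hop} = 247 − 5·40.25 + 2·40.25 = 126.25.
Profit = (40.25 − 15)·126.25 = 3187.8125.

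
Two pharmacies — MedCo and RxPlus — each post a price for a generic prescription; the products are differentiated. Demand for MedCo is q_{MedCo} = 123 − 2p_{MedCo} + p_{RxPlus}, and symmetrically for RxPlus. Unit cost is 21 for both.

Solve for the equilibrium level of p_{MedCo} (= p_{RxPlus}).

55

MedCo's profit: π = (p_{MedCo} − 21)(123 − 2p_{MedCo} + p_{RxPlus}).
∂π/∂p_{MedCo} = 165 − 4p_{MedCo} + p_{RxPlus} = 0 ⇒ p_{MedCo} = 41.25 + 0.25p_{RxPlus}.
By symmetry p_{RxPlus} = p_{MedCo}; substituting into the reaction function, 0.75p_{MedCo} = 41.25 and p_{MedCo} = 55.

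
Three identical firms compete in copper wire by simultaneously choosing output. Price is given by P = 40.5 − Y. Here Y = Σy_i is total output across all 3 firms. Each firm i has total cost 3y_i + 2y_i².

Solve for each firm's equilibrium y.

4.6875

A representative firm's profit is π_i = y_i(40.5 − Y) − 3y_i − 2y_i², with Y = y_i + Σ_{j≠i} y_j.
First-order condition: 37.5 − 6y_i − Σ_{j≠i} y_j = 0.
In a symmetric equilibrium every firm chooses the same y, so Σ_{j≠i} y_j = 2y. The condition becomes 37.5 − 8y = 0, giving y = 37.5/8 = 4.6875.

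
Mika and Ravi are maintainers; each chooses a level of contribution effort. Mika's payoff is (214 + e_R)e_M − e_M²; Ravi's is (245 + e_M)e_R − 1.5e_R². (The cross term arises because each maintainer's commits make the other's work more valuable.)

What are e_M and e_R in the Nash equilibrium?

177.4, 140.8

Expanding Mika's payoff: 214e_M + e_Re_M − e_M².
∂π/∂e_M = 214 + e_R − 2e_M = 0, so e_M = 107 + 0.5e_R.
Likewise for Ravi: e_R = 245/3 + (1/3)e_M.
Substituting the second reaction function into the first: e_M = 107 + 0.5(245/3 + (1/3)e_M), which gives (5/6)e_M = 887/6 ⇒ e_M = 177.4.
Then e_R = 245/3 + (1/3)·177.4 = 140.8.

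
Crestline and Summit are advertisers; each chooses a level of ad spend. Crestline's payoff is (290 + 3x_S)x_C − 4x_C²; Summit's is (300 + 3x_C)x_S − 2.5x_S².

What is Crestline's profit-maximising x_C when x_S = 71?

62.875

Expanding Crestline's payoff: 290x_C + 3x_Sx_C − 4x_C².
∂π/∂x_C = 290 + 3x_S − 8x_C = 0, so x_C = 36.25 + 0.375x_S.
At x_S = 71: x_C = 36.25 + 0.375·71 = 62.875.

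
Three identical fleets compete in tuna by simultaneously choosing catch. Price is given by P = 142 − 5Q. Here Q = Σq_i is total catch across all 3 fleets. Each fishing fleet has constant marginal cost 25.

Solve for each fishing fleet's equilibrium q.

A representative fishing fleet's profit is π_i = q_i(142 − 5Q) − 25q_i, with Q = q_i + Σ_{j≠i} q_j.
First-order condition: 117 − 10q_i − 5Σ_{j≠i} q_j = 0.
With identical fishing fleets, set every q_j = q: then 117 − 10q − 10q = 0, i.e. q = 117/20 = 5.85.

5.85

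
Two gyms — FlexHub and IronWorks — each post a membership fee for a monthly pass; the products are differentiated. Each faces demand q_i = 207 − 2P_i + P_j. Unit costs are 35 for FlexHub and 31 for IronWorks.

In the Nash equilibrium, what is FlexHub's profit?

FlexHub's profit: π = (P_{FlexHub} − 35)(207 − 2P_{FlexHub} + P_{IronWorks}).
∂π/∂P_{FlexHub} = 277 − 4P_{FlexHub} + P_{IronWorks} = 0 ⇒ P_{FlexHub} = 69.25 + 0.25P_{IronWorks}.
Similarly P_{IronWorks} = 67.25 + 0.25P_{FlexHub}.
Plugging P_{IronWorks} into FlexHub's best response: P_{FlexHub} = 69.25 + 0.25(67.25 + 0.25P_{FlexHub}) ⇒ 0.9375P_{FlexHub} = 86.0625, so P_{FlexHub} = 91.8.
Then P_{IronWorks} = 67.25 + 0.25·91.8 = 90.2.
q_{FlexHub} = 207 − 2·91.8 + 90.2 = 113.6.
Profit = (91.8 − 35)·113.6 = 6452.48.

6452.48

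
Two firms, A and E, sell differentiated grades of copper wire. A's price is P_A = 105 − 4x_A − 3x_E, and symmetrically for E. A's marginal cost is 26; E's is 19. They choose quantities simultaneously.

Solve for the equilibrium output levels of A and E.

6.8, 8.2

Firm A's profit: π = x_A(105 − 4x_A − 3x_E) − 26x_A.
∂π/∂x_A = 79 − 8x_A − 3x_E = 0 ⇒ x_A = 9.875 − 0.375x_E.
Similarly x_E = 10.75 − 0.375x_A.
Solving the two reaction functions simultaneously: (1 − (−0.375)(−0.375))x_A = 9.875 − 0.375·10.75, so (55/64)x_A = 187/32 and x_A = 6.8.
Then x_E = 10.75 − 0.375·6.8 = 8.2.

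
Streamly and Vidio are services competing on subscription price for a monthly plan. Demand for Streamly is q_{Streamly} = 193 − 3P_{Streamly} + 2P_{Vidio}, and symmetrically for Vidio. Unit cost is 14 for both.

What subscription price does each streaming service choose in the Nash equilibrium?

58.75

Streamly's profit: π = (P_{Streamly} − 14)(193 − 3P_{Streamly} + 2P_{Vidio}).
∂π/∂P_{Streamly} = 235 − 6P_{Streamly} + 2P_{Vidio} = 0 ⇒ P_{Streamly} = 235/6 + (1/3)P_{Vidio}.
Setting P_{Streamly} = P_{Vidio} in the reaction function: P_{Streamly} = 235/6 + (1/3)P_{Streamly}, so P_{Streamly} = (235/6) / (2/3) = 58.75.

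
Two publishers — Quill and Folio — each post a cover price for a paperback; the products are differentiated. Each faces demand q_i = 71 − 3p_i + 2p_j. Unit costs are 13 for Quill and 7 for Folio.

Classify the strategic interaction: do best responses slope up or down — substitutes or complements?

strategic complements

Quill's profit: π = (p_{Quill} − 13)(71 − 3p_{Quill} + 2p_{Folio}).
∂π/∂p_{Quill} = 110 − 6p_{Quill} + 2p_{Folio} = 0 ⇒ p_{Quill} = 55/3 + (1/3)p_{Folio}.
The best-response slope dp_{Quill}/dp_{Folio} = 1/3 > 0: the reaction function is upward-sloping, so the choices are strategic complements.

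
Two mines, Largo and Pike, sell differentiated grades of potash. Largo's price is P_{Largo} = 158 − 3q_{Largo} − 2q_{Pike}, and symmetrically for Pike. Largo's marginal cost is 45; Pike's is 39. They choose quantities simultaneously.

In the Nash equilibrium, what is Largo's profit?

567.1875

Mine Largo's profit: π = q_{Largo}(158 − 3q_{Largo} − 2q_{Pike}) − 45q_{Largo}.
∂π/∂q_{Largo} = 113 − 6q_{Largo} − 2q_{Pike} = 0 ⇒ q_{Largo} = 113/6 − (1/3)q_{Pike}.
Similarly q_{Pike} = 119/6 − (1/3)q_{Largo}.
Substituting the second reaction function into the first: q_{Largo} = 113/6 − (1/3)(119/6 − (1/3)q_{Largo}), which gives (8/9)q_{Largo} = 110/9 ⇒ q_{Largo} = 13.75.
Then q_{Pike} = 119/6 − (1/3)·13.75 = 15.25.
P_{Largo} = 158 − 3·13.75 − 2·15.25 = 86.25.
Profit = (86.25 − 45)·13.75 = 567.1875.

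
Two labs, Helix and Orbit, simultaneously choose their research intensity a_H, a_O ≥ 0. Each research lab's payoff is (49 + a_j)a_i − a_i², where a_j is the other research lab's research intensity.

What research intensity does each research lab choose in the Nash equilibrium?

Helix's payoff is (49 + a_O)a_H − a_H².
∂π/∂a_H = 49 + a_O − 2a_H = 0, so a_H = 24.5 + 0.5a_O.
Setting a_H = a_O in the reaction function: a_H = 24.5 + 0.5a_H, so a_H = 24.5 / 0.5 = 49.

49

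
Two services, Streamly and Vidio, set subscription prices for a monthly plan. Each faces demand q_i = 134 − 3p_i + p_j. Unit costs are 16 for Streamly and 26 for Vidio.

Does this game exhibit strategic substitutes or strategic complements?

Streamly's profit: π = (p_{Streamly} − 16)(134 − 3p_{Streamly} + p_{Vidio}).
∂π/∂p_{Streamly} = 182 − 6p_{Streamly} + p_{Vidio} = 0 ⇒ p_{Streamly} = 91/3 + (1/6)p_{Vidio}.
The best-response slope dp_{Streamly}/dp_{Vidio} = 1/6 > 0: the reaction function is upward-sloping, so the choices are strategic complements.

strategic complements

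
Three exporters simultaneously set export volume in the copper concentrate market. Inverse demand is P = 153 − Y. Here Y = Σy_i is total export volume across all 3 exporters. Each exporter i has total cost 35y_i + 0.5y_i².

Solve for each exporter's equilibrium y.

A representative exporter's profit is π_i = y_i(153 − Y) − 35y_i − 0.5y_i², with Y = y_i + Σ_{j≠i} y_j.
First-order condition: 118 − 3y_i − Σ_{j≠i} y_j = 0.
Imposing symmetry (y_j = y for all j) turns Σ_{j≠i} y_j into 2y, so 118 = 5y and y = 23.6.

23.6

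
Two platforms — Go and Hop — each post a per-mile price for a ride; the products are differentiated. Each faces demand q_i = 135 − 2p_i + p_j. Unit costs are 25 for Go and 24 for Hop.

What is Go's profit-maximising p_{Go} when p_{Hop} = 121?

Go's profit: π = (p_{Go} − 25)(135 − 2p_{Go} + p_{Hop}).
∂π/∂p_{Go} = 185 − 4p_{Go} + p_{Hop} = 0 ⇒ p_{Go} = 46.25 + 0.25p_{Hop}.
At p_{Hop} = 121: p_{Go} = 46.25 + 0.25·121 = 76.5.

76.5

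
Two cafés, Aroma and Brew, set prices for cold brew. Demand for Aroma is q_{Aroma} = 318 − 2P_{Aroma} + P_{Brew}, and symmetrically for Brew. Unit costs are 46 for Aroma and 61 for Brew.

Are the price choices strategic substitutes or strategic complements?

Aroma's profit: π = (P_{Aroma} − 46)(318 − 2P_{Aroma} + P_{Brew}).
∂π/∂P_{Aroma} = 410 − 4P_{Aroma} + P_{Brew} = 0 ⇒ P_{Aroma} = 102.5 + 0.25P_{Brew}.
The best-response slope dP_{Aroma}/dP_{Brew} = 0.25 > 0: the reaction function is upward-sloping, so the choices are strategic complements.

strategic complements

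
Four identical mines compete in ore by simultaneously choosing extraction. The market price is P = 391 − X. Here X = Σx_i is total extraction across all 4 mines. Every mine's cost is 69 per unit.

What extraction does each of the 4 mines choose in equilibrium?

64.4

A representative mine's profit is π_i = x_i(391 − X) − 69x_i, with X = x_i + Σ_{j≠i} x_j.
First-order condition: 322 − 2x_i − Σ_{j≠i} x_j = 0.
In a symmetric equilibrium every mine chooses the same x, so Σ_{j≠i} x_j = 3x. The condition becomes 322 − 5x = 0, giving x = 322/5 = 64.4.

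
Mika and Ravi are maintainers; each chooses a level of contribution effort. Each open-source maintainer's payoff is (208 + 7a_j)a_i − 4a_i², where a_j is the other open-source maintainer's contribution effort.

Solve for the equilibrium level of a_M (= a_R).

208

Mika's payoff is (208 + 7a_R)a_M − 4a_M².
∂π/∂a_M = 208 + 7a_R − 8a_M = 0, so a_M = 26 + 0.875a_R.
By symmetry a_R = a_M; substituting into the reaction function, 0.125a_M = 26 and a_M = 208.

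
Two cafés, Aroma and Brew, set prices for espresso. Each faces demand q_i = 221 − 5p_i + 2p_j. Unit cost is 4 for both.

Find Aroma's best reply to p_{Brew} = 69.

Aroma's profit: π = (p_{Aroma} − 4)(221 − 5p_{Aroma} + 2p_{Brew}).
∂π/∂p_{Aroma} = 241 − 10p_{Aroma} + 2p_{Brew} = 0 ⇒ p_{Aroma} = 24.1 + 0.2p_{Brew}.
At p_{Brew} = 69: p_{Aroma} = 24.1 + 0.2·69 = 37.9.

37.9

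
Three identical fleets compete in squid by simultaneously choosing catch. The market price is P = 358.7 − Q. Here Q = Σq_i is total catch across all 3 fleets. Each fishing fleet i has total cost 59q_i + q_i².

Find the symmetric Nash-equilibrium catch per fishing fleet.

A representative fishing fleet's profit is π_i = q_i(358.7 − Q) − 59q_i − q_i², with Q = q_i + Σ_{j≠i} q_j.
First-order condition: 299.7 − 4q_i − Σ_{j≠i} q_j = 0.
In a symmetric equilibrium every fishing fleet chooses the same q, so Σ_{j≠i} q_j = 2q. The condition becomes 299.7 − 6q = 0, giving q = 299.7/6 = 49.95.

49.95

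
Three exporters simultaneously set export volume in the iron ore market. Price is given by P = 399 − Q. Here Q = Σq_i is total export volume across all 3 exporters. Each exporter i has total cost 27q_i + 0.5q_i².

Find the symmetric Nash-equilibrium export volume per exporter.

74.4

A representative exporter's profit is π_i = q_i(399 − Q) − 27q_i − 0.5q_i², with Q = q_i + Σ_{j≠i} q_j.
First-order condition: 372 − 3q_i − Σ_{j≠i} q_j = 0.
With identical exporters, set every q_j = q: then 372 − 3q − 2q = 0, i.e. q = 372/5 = 74.4.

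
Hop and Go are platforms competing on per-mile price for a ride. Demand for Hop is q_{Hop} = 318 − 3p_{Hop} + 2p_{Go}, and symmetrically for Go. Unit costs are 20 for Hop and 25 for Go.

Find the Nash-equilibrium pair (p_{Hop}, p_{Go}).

Hop's profit: π = (p_{Hop} − 20)(318 − 3p_{Hop} + 2p_{Go}).
∂π/∂p_{Hop} = 378 − 6p_{Hop} + 2p_{Go} = 0 ⇒ p_{Hop} = 63 + (1/3)p_{Go}.
Similarly p_{Go} = 65.5 + (1/3)p_{Hop}.
Substituting the second reaction function into the first: p_{Hop} = 63 + (1/3)(65.5 + (1/3)p_{Hop}), which gives (8/9)p_{Hop} = 509/6 ⇒ p_{Hop} = 95.4375.
Then p_{Go} = 65.5 + (1/3)·95.4375 = 97.3125.

95.4375, 97.3125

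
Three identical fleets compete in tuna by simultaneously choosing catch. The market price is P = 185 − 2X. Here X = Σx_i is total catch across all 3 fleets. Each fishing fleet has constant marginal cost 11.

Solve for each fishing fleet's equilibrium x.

A representative fishing fleet's profit is π_i = x_i(185 − 2X) − 11x_i, with X = x_i + Σ_{j≠i} x_j.
First-order condition: 174 − 4x_i − 2Σ_{j≠i} x_j = 0.
With identical fishing fleets, set every x_j = x: then 174 − 4x − 4x = 0, i.e. x = 174/8 = 21.75.

21.75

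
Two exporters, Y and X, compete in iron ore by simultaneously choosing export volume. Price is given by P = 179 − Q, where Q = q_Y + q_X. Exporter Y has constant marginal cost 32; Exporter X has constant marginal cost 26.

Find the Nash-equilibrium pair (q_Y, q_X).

47, 53

Exporter Y's profit: π = q_Y(179 − (q_Y + q_X)) − 32q_Y.
∂π/∂q_Y = 147 − 2q_Y − q_X = 0, so q_Y = 73.5 − 0.5q_X.
By the same steps for X: q_X = 76.5 − 0.5q_Y.
Plugging q_X into Y's best response: q_Y = 73.5 − 0.5(76.5 − 0.5q_Y) ⇒ 0.75q_Y = 35.25, so q_Y = 47.
Then q_X = 76.5 − 0.5·47 = 53.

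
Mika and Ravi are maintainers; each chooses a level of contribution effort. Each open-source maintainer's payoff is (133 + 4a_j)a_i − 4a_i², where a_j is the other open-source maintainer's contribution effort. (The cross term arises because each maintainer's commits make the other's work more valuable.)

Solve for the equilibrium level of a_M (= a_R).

33.25

Mika's payoff is (133 + 4a_R)a_M − 4a_M².
∂π/∂a_M = 133 + 4a_R − 8a_M = 0, so a_M = 16.625 + 0.5a_R.
The game is symmetric, so in equilibrium a_R = a_M: the reaction function gives 0.5a_M = 16.625, hence a_M = 33.25.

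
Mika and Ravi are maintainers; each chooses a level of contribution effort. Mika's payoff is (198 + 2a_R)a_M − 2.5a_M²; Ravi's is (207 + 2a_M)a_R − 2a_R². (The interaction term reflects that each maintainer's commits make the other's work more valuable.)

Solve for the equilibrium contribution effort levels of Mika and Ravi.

75.375, 89.4375

Expanding Mika's payoff: 198a_M + 2a_Ra_M − 2.5a_M².
∂π/∂a_M = 198 + 2a_R − 5a_M = 0, so a_M = 39.6 + 0.4a_R.
Likewise for Ravi: a_R = 51.75 + 0.5a_M.
Plugging a_R into Mika's best response: a_M = 39.6 + 0.4(51.75 + 0.5a_M) ⇒ 0.8a_M = 60.3, so a_M = 75.375.
Then a_R = 51.75 + 0.5·75.375 = 89.4375.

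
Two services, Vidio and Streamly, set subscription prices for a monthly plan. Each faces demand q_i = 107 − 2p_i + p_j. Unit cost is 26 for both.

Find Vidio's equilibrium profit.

1458

Vidio's profit: π = (p_{Vidio} − 26)(107 − 2p_{Vidio} + p_{Streamly}).
∂π/∂p_{Vidio} = 159 − 4p_{Vidio} + p_{Streamly} = 0 ⇒ p_{Vidio} = 39.75 + 0.25p_{Streamly}.
Setting p_{Vidio} = p_{Streamly} in the reaction function: p_{Vidio} = 39.75 + 0.25p_{Vidio}, so p_{Vidio} = 39.75 / 0.75 = 53.
q_{Vidio} = 107 − 2·53 + 53 = 54.
Profit = (53 − 26)·54 = 1458.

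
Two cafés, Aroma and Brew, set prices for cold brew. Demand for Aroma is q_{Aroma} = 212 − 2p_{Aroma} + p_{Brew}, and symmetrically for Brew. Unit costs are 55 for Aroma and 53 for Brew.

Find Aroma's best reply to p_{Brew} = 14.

Aroma's profit: π = (p_{Aroma} − 55)(212 − 2p_{Aroma} + p_{Brew}).
∂π/∂p_{Aroma} = 322 − 4p_{Aroma} + p_{Brew} = 0 ⇒ p_{Aroma} = 80.5 + 0.25p_{Brew}.
At p_{Brew} = 14: p_{Aroma} = 80.5 + 0.25·14 = 84.

84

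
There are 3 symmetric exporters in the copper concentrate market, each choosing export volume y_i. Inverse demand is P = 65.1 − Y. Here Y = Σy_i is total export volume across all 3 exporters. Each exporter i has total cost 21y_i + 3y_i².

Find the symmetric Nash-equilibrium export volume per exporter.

4.41

A representative exporter's profit is π_i = y_i(65.1 − Y) − 21y_i − 3y_i², with Y = y_i + Σ_{j≠i} y_j.
First-order condition: 44.1 − 8y_i − Σ_{j≠i} y_j = 0.
With identical exporters, set every y_j = y: then 44.1 − 8y − 2y = 0, i.e. y = 44.1/10 = 4.41.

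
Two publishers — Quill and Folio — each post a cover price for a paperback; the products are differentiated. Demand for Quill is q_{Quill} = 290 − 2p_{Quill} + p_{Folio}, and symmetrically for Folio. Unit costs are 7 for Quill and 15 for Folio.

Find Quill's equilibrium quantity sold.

190.8

Quill's profit: π = (p_{Quill} − 7)(290 − 2p_{Quill} + p_{Folio}).
∂π/∂p_{Quill} = 304 − 4p_{Quill} + p_{Folio} = 0 ⇒ p_{Quill} = 76 + 0.25p_{Folio}.
Similarly p_{Folio} = 80 + 0.25p_{Quill}.
Substituting the second reaction function into the first: p_{Quill} = 76 + 0.25(80 + 0.25p_{Quill}), which gives 0.9375p_{Quill} = 96 ⇒ p_{Quill} = 102.4.
Then p_{Folio} = 80 + 0.25·102.4 = 105.6.
q_{Quill} = 290 − 2·102.4 + 105.6 = 190.8.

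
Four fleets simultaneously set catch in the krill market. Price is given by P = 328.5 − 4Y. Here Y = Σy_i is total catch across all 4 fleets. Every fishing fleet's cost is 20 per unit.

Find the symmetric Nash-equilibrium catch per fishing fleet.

A representative fishing fleet's profit is π_i = y_i(328.5 − 4Y) − 20y_i, with Y = y_i + Σ_{j≠i} y_j.
First-order condition: 308.5 − 8y_i − 4Σ_{j≠i} y_j = 0.
Imposing symmetry (y_j = y for all j) turns Σ_{j≠i} y_j into 3y, so 308.5 = 20y and y = 15.425.

15.425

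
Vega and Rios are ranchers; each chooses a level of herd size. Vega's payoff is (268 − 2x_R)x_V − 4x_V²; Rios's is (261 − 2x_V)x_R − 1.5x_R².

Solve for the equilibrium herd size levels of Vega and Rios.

Expanding Vega's payoff: 268x_V − 2x_Rx_V − 4x_V².
∂π/∂x_V = 268 − 2x_R − 8x_V = 0, so x_V = 33.5 − 0.25x_R.
Likewise for Rios: x_R = 87 − (2/3)x_V.
Substituting the second reaction function into the first: x_V = 33.5 − 0.25(87 − (2/3)x_V), which gives (5/6)x_V = 11.75 ⇒ x_V = 14.1.
Then x_R = 87 − (2/3)·14.1 = 77.6.

14.1, 77.6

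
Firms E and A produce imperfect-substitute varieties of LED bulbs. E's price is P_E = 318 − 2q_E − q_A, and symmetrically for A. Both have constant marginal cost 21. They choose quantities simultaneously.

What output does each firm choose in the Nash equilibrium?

59.4

Firm E's profit: π = q_E(318 − 2q_E − q_A) − 21q_E.
∂π/∂q_E = 297 − 4q_E − q_A = 0 ⇒ q_E = 74.25 − 0.25q_A.
Setting q_E = q_A in the reaction function: q_E = 74.25 − 0.25q_E, so q_E = 74.25 / 1.25 = 59.4.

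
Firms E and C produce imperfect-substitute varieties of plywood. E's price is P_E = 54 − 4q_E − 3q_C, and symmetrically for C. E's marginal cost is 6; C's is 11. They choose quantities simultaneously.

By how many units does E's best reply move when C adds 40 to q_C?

-15

Firm E's profit: π = q_E(54 − 4q_E − 3q_C) − 6q_E.
∂π/∂q_E = 48 − 8q_E − 3q_C = 0 ⇒ q_E = 6 − 0.375q_C.
The reaction-function slope is −0.375, so a 40-unit rise in q_C moves q_E by −0.375 × 40 = −15. E's best response falls — the actions are strategic substitutes.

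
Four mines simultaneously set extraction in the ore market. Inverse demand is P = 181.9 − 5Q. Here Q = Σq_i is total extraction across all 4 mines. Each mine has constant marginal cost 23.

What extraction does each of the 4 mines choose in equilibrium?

6.356

A representative mine's profit is π_i = q_i(181.9 − 5Q) − 23q_i, with Q = q_i + Σ_{j≠i} q_j.
First-order condition: 158.9 − 10q_i − 5Σ_{j≠i} q_j = 0.
In a symmetric equilibrium every mine chooses the same q, so Σ_{j≠i} q_j = 3q. The condition becomes 158.9 − 25q = 0, giving q = 158.9/25 = 6.356.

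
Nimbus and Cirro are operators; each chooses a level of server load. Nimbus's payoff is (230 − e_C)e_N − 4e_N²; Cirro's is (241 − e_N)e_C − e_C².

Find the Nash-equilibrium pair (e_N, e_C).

Expanding Nimbus's payoff: 230e_N − e_Ce_N − 4e_N².
∂π/∂e_N = 230 − e_C − 8e_N = 0, so e_N = 28.75 − 0.125e_C.
Likewise for Cirro: e_C = 120.5 − 0.5e_N.
Substituting the second reaction function into the first: e_N = 28.75 − 0.125(120.5 − 0.5e_N), which gives 0.9375e_N = 13.6875 ⇒ e_N = 14.6.
Then e_C = 120.5 − 0.5·14.6 = 113.2.

14.6, 113.2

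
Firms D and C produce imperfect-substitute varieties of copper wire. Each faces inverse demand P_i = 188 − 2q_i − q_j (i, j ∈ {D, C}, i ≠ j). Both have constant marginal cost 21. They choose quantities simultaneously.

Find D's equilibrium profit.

2231.12

Firm D's profit: π = q_D(188 − 2q_D − q_C) − 21q_D.
∂π/∂q_D = 167 − 4q_D − q_C = 0 ⇒ q_D = 41.75 − 0.25q_C.
Setting q_D = q_C in the reaction function: q_D = 41.75 − 0.25q_D, so q_D = 41.75 / 1.25 = 33.4.
P_D = 188 − 2·33.4 − 33.4 = 87.8.
Profit = (87.8 − 21)·33.4 = 2231.12.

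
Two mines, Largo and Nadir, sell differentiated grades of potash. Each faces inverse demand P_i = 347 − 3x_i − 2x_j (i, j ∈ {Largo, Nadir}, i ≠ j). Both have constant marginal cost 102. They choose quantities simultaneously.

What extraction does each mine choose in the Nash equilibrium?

Mine Largo's profit: π = x_{Largo}(347 − 3x_{Largo} − 2x_{Nadir}) − 102x_{Largo}.
∂π/∂x_{Largo} = 245 − 6x_{Largo} − 2x_{Nadir} = 0 ⇒ x_{Largo} = 245/6 − (1/3)x_{Nadir}.
Setting x_{Largo} = x_{Nadir} in the reaction function: x_{Largo} = 245/6 − (1/3)x_{Largo}, so x_{Largo} = (245/6) / (4/3) = 30.625.

30.625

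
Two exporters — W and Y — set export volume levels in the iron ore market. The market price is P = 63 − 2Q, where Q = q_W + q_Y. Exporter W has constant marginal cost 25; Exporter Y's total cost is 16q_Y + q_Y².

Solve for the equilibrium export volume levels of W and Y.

Exporter W's profit: π = q_W(63 − 2(q_W + q_Y)) − 25q_W.
∂π/∂q_W = 38 − 4q_W − 2q_Y = 0, so q_W = 9.5 − 0.5q_Y.
For Y: ∂π/∂q_Y = 47 − 6q_Y − 2q_W = 0 ⇒ q_Y = 47/6 − (1/3)q_W.
Plugging q_Y into W's best response: q_W = 9.5 − 0.5(47/6 − (1/3)q_W) ⇒ (5/6)q_W = 67/12, so q_W = 6.7.
Then q_Y = 47/6 − (1/3)·6.7 = 5.6.

6.7, 5.6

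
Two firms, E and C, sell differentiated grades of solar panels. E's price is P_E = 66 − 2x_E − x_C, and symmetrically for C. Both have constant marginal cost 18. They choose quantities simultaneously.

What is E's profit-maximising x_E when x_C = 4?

Firm E's profit: π = x_E(66 − 2x_E − x_C) − 18x_E.
∂π/∂x_E = 48 − 4x_E − x_C = 0 ⇒ x_E = 12 − 0.25x_C.
At x_C = 4: x_E = 12 − 0.25·4 = 11.

11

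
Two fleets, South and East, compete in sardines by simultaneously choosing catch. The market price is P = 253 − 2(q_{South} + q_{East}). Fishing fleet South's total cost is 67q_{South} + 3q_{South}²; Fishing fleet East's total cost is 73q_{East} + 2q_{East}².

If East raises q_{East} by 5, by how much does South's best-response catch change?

-1

Fishing fleet South's profit: π = q_{South}(253 − 2(q_{South} + q_{East})) − 67q_{South} − 3q_{South}².
∂π/∂q_{South} = 186 − 10q_{South} − 2q_{East} = 0, so q_{South} = 18.6 − 0.2q_{East}.
The reaction-function slope is −0.2, so a 5-unit rise in q_{East} moves q_{South} by −0.2 × 5 = −1. South's best response falls — the actions are strategic substitutes.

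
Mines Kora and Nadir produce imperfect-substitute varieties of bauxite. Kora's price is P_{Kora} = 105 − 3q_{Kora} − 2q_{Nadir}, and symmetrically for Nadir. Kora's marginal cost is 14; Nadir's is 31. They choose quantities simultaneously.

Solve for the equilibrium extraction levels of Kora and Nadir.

12.4375, 8.1875

Mine Kora's profit: π = q_{Kora}(105 − 3q_{Kora} − 2q_{Nadir}) − 14q_{Kora}.
∂π/∂q_{Kora} = 91 − 6q_{Kora} − 2q_{Nadir} = 0 ⇒ q_{Kora} = 91/6 − (1/3)q_{Nadir}.
Similarly q_{Nadir} = 37/3 − (1/3)q_{Kora}.
Solving the two reaction functions simultaneously: (1 − (−1/3)(−1/3))q_{Kora} = 91/6 − (1/3)·(37/3), so (8/9)q_{Kora} = 199/18 and q_{Kora} = 12.4375.
Then q_{Nadir} = 37/3 − (1/3)·12.4375 = 8.1875.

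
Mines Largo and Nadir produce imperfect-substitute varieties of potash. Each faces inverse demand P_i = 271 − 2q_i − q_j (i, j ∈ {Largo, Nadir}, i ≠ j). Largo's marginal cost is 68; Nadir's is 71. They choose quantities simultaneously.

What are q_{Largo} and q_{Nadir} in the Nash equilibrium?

Mine Largo's profit: π = q_{Largo}(271 − 2q_{Largo} − q_{Nadir}) − 68q_{Largo}.
∂π/∂q_{Largo} = 203 − 4q_{Largo} − q_{Nadir} = 0 ⇒ q_{Largo} = 50.75 − 0.25q_{Nadir}.
Similarly q_{Nadir} = 50 − 0.25q_{Largo}.
Solving the two reaction functions simultaneously: (1 − (−0.25)(−0.25))q_{Largo} = 50.75 − 0.25·50, so 0.9375q_{Largo} = 38.25 and q_{Largo} = 40.8.
Then q_{Nadir} = 50 − 0.25·40.8 = 39.8.

40.8, 39.8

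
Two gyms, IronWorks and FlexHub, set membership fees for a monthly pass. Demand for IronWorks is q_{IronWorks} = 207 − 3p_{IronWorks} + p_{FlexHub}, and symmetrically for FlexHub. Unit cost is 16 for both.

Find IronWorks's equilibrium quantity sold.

105

IronWorks's profit: π = (p_{IronWorks} − 16)(207 − 3p_{IronWorks} + p_{FlexHub}).
∂π/∂p_{IronWorks} = 255 − 6p_{IronWorks} + p_{FlexHub} = 0 ⇒ p_{IronWorks} = 42.5 + (1/6)p_{FlexHub}.
Setting p_{IronWorks} = p_{FlexHub} in the reaction function: p_{IronWorks} = 42.5 + (1/6)p_{IronWorks}, so p_{IronWorks} = 42.5 / (5/6) = 51.
q_{IronWorks} = 207 − 3·51 + 51 = 105.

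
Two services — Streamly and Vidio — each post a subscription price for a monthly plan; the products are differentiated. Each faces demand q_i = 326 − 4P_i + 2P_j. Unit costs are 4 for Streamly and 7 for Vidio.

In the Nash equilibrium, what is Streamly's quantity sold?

Streamly's profit: π = (P_{Streamly} − 4)(326 − 4P_{Streamly} + 2P_{Vidio}).
∂π/∂P_{Streamly} = 342 − 8P_{Streamly} + 2P_{Vidio} = 0 ⇒ P_{Streamly} = 42.75 + 0.25P_{Vidio}.
Similarly P_{Vidio} = 44.25 + 0.25P_{Streamly}.
Solving the two reaction functions simultaneously: (1 − (0.25)(0.25))P_{Streamly} = 42.75 + 0.25·44.25, so 0.9375P_{Streamly} = 53.8125 and P_{Streamly} = 57.4.
Then P_{Vidio} = 44.25 + 0.25·57.4 = 58.6.
q_{Streamly} = 326 − 4·57.4 + 2·58.6 = 213.6.

213.6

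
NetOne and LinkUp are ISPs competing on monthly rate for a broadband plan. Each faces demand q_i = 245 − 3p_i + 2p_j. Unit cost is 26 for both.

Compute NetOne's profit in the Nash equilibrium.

NetOne's profit: π = (p_{NetOne} − 26)(245 − 3p_{NetOne} + 2p_{LinkUp}).
∂π/∂p_{NetOne} = 323 − 6p_{NetOne} + 2p_{LinkUp} = 0 ⇒ p_{NetOne} = 323/6 + (1/3)p_{LinkUp}.
By symmetry p_{LinkUp} = p_{NetOne}; substituting into the reaction function, (2/3)p_{NetOne} = 323/6 and p_{NetOne} = 80.75.
q_{NetOne} = 245 − 3·80.75 + 2·80.75 = 164.25.
Profit = (80.75 − 26)·164.25 = 8992.6875.

8992.6875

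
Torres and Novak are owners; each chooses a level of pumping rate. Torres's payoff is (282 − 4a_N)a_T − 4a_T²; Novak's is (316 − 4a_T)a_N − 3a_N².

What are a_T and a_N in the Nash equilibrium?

Expanding Torres's payoff: 282a_T − 4a_Na_T − 4a_T².
∂π/∂a_T = 282 − 4a_N − 8a_T = 0, so a_T = 35.25 − 0.5a_N.
Likewise for Novak: a_N = 158/3 − (2/3)a_T.
Plugging a_N into Torres's best response: a_T = 35.25 − 0.5(158/3 − (2/3)a_T) ⇒ (2/3)a_T = 107/12, so a_T = 13.375.
Then a_N = 158/3 − (2/3)·13.375 = 43.75.

13.375, 43.75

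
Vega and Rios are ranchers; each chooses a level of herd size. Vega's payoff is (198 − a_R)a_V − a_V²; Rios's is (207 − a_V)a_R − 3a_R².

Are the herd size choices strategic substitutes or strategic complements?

Expanding Vega's payoff: 198a_V − a_Ra_V − a_V².
∂π/∂a_V = 198 − a_R − 2a_V = 0, so a_V = 99 − 0.5a_R.
The best-response slope da_V/da_R = −0.5 < 0: the reaction function is downward-sloping, so the choices are strategic substitutes.

strategic substitutes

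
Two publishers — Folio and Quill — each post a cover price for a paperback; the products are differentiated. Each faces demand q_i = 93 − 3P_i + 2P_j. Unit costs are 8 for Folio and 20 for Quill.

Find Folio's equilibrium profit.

1656.75

Folio's profit: π = (P_{Folio} − 8)(93 − 3P_{Folio} + 2P_{Quill}).
∂π/∂P_{Folio} = 117 − 6P_{Folio} + 2P_{Quill} = 0 ⇒ P_{Folio} = 19.5 + (1/3)P_{Quill}.
Similarly P_{Quill} = 25.5 + (1/3)P_{Folio}.
Substituting the second reaction function into the first: P_{Folio} = 19.5 + (1/3)(25.5 + (1/3)P_{Folio}), which gives (8/9)P_{Folio} = 28 ⇒ P_{Folio} = 31.5.
Then P_{Quill} = 25.5 + (1/3)·31.5 = 36.
q_{Folio} = 93 − 3·31.5 + 2·36 = 70.5.
Profit = (31.5 − 8)·70.5 = 1656.75.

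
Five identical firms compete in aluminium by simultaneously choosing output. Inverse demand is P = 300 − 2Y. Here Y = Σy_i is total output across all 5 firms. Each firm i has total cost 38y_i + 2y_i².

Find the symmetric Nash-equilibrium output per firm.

A representative firm's profit is π_i = y_i(300 − 2Y) − 38y_i − 2y_i², with Y = y_i + Σ_{j≠i} y_j.
First-order condition: 262 − 8y_i − 2Σ_{j≠i} y_j = 0.
In a symmetric equilibrium every firm chooses the same y, so Σ_{j≠i} y_j = 4y. The condition becomes 262 − 16y = 0, giving y = 262/16 = 16.375.

16.375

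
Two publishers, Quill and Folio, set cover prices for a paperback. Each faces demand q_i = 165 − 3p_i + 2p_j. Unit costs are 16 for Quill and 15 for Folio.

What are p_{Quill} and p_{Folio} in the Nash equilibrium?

53.0625, 52.6875

Quill's profit: π = (p_{Quill} − 16)(165 − 3p_{Quill} + 2p_{Folio}).
∂π/∂p_{Quill} = 213 − 6p_{Quill} + 2p_{Folio} = 0 ⇒ p_{Quill} = 35.5 + (1/3)p_{Folio}.
Similarly p_{Folio} = 35 + (1/3)p_{Quill}.
Substituting the second reaction function into the first: p_{Quill} = 35.5 + (1/3)(35 + (1/3)p_{Quill}), which gives (8/9)p_{Quill} = 283/6 ⇒ p_{Quill} = 53.0625.
Then p_{Folio} = 35 + (1/3)·53.0625 = 52.6875.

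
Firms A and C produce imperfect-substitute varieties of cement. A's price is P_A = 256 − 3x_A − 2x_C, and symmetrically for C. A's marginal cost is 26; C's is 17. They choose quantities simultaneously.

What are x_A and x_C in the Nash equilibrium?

Firm A's profit: π = x_A(256 − 3x_A − 2x_C) − 26x_A.
∂π/∂x_A = 230 − 6x_A − 2x_C = 0 ⇒ x_A = 115/3 − (1/3)x_C.
Similarly x_C = 239/6 − (1/3)x_A.
Solving the two reaction functions simultaneously: (1 − (−1/3)(−1/3))x_A = 115/3 − (1/3)·(239/6), so (8/9)x_A = 451/18 and x_A = 28.1875.
Then x_C = 239/6 − (1/3)·28.1875 = 30.4375.

28.1875, 30.4375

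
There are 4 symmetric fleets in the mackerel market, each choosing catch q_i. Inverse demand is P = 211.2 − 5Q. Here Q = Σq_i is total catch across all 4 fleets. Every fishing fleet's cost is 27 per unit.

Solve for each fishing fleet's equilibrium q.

A representative fishing fleet's profit is π_i = q_i(211.2 − 5Q) − 27q_i, with Q = q_i + Σ_{j≠i} q_j.
First-order condition: 184.2 − 10q_i − 5Σ_{j≠i} q_j = 0.
With identical fishing fleets, set every q_j = q: then 184.2 − 10q − 15q = 0, i.e. q = 184.2/25 = 7.368.

7.368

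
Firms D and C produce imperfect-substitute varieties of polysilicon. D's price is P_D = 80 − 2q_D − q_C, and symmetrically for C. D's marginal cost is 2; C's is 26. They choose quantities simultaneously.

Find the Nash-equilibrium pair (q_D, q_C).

Firm D's profit: π = q_D(80 − 2q_D − q_C) − 2q_D.
∂π/∂q_D = 78 − 4q_D − q_C = 0 ⇒ q_D = 19.5 − 0.25q_C.
Similarly q_C = 13.5 − 0.25q_D.
Plugging q_C into D's best response: q_D = 19.5 − 0.25(13.5 − 0.25q_D) ⇒ 0.9375q_D = 16.125, so q_D = 17.2.
Then q_C = 13.5 − 0.25·17.2 = 9.2.

17.2, 9.2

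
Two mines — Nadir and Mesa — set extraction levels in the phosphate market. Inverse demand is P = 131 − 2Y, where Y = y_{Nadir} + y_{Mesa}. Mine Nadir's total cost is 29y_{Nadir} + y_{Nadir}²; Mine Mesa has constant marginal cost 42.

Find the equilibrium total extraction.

28

Mine Nadir's profit: π = y_{Nadir}(131 − 2(y_{Nadir} + y_{Mesa})) − 29y_{Nadir} − y_{Nadir}².
∂π/∂y_{Nadir} = 102 − 6y_{Nadir} − 2y_{Mesa} = 0, so y_{Nadir} = 17 − (1/3)y_{Mesa}.
For Mesa: ∂π/∂y_{Mesa} = 89 − 4y_{Mesa} − 2y_{Nadir} = 0 ⇒ y_{Mesa} = 22.25 − 0.5y_{Nadir}.
Plugging y_{Mesa} into Nadir's best response: y_{Nadir} = 17 − (1/3)(22.25 − 0.5y_{Nadir}) ⇒ (5/6)y_{Nadir} = 115/12, so y_{Nadir} = 11.5.
Then y_{Mesa} = 22.25 − 0.5·11.5 = 16.5.
Total extraction: 11.5 + 16.5 = 28.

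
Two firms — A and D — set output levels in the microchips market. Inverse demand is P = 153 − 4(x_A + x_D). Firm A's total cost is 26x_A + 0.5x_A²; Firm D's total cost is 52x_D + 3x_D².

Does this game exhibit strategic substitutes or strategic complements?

strategic substitutes

Firm A's profit: π = x_A(153 − 4(x_A + x_D)) − 26x_A − 0.5x_A².
∂π/∂x_A = 127 − 9x_A − 4x_D = 0, so x_A = 127/9 − (4/9)x_D.
The best-response slope dx_A/dx_D = −4/9 < 0: the reaction function is downward-sloping, so the choices are strategic substitutes.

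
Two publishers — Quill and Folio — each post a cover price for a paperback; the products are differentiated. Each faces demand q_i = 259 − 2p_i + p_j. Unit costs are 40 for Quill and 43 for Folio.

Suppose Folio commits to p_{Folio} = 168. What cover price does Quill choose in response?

126.75

Quill's profit: π = (p_{Quill} − 40)(259 − 2p_{Quill} + p_{Folio}).
∂π/∂p_{Quill} = 339 − 4p_{Quill} + p_{Folio} = 0 ⇒ p_{Quill} = 84.75 + 0.25p_{Folio}.
At p_{Folio} = 168: p_{Quill} = 84.75 + 0.25·168 = 126.75.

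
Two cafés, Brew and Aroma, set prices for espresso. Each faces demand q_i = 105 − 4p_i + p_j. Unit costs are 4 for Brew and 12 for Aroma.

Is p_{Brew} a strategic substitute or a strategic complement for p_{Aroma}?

strategic complements

Brew's profit: π = (p_{Brew} − 4)(105 − 4p_{Brew} + p_{Aroma}).
∂π/∂p_{Brew} = 121 − 8p_{Brew} + p_{Aroma} = 0 ⇒ p_{Brew} = 15.125 + 0.125p_{Aroma}.
The best-response slope dp_{Brew}/dp_{Aroma} = 0.125 > 0: the reaction function is upward-sloping, so the choices are strategic complements.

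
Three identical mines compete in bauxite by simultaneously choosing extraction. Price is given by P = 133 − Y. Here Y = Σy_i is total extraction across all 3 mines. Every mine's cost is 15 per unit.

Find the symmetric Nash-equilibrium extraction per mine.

29.5

A representative mine's profit is π_i = y_i(133 − Y) − 15y_i, with Y = y_i + Σ_{j≠i} y_j.
First-order condition: 118 − 2y_i − Σ_{j≠i} y_j = 0.
With identical mines, set every y_j = y: then 118 − 2y − 2y = 0, i.e. y = 118/4 = 29.5.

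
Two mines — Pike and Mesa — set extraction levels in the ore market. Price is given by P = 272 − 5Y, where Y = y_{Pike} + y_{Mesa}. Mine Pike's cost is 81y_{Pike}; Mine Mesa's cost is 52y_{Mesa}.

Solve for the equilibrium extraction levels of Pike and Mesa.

Mine Pike's profit: π = y_{Pike}(272 − 5(y_{Pike} + y_{Mesa})) − 81y_{Pike}.
∂π/∂y_{Pike} = 191 − 10y_{Pike} − 5y_{Mesa} = 0, so y_{Pike} = 19.1 − 0.5y_{Mesa}.
By the same steps for Mesa: y_{Mesa} = 22 − 0.5y_{Pike}.
Plugging y_{Mesa} into Pike's best response: y_{Pike} = 19.1 − 0.5(22 − 0.5y_{Pike}) ⇒ 0.75y_{Pike} = 8.1, so y_{Pike} = 10.8.
Then y_{Mesa} = 22 − 0.5·10.8 = 16.6.

10.8, 16.6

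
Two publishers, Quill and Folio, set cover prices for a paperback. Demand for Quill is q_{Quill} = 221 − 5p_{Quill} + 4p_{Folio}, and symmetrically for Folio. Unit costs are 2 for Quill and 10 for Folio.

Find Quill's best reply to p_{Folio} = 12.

27.9

Quill's profit: π = (p_{Quill} − 2)(221 − 5p_{Quill} + 4p_{Folio}).
∂π/∂p_{Quill} = 231 − 10p_{Quill} + 4p_{Folio} = 0 ⇒ p_{Quill} = 23.1 + 0.4p_{Folio}.
At p_{Folio} = 12: p_{Quill} = 23.1 + 0.4·12 = 27.9.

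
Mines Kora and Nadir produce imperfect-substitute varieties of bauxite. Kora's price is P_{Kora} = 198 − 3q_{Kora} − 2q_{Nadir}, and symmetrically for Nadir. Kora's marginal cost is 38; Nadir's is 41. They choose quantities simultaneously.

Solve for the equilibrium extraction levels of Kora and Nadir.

20.1875, 19.4375

Mine Kora's profit: π = q_{Kora}(198 − 3q_{Kora} − 2q_{Nadir}) − 38q_{Kora}.
∂π/∂q_{Kora} = 160 − 6q_{Kora} − 2q_{Nadir} = 0 ⇒ q_{Kora} = 80/3 − (1/3)q_{Nadir}.
Similarly q_{Nadir} = 157/6 − (1/3)q_{Kora}.
Plugging q_{Nadir} into Kora's best response: q_{Kora} = 80/3 − (1/3)(157/6 − (1/3)q_{Kora}) ⇒ (8/9)q_{Kora} = 323/18, so q_{Kora} = 20.1875.
Then q_{Nadir} = 157/6 − (1/3)·20.1875 = 19.4375.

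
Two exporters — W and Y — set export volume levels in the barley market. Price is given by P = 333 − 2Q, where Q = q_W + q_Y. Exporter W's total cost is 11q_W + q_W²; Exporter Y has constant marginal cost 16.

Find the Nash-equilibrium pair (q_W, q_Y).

Exporter W's profit: π = q_W(333 − 2(q_W + q_Y)) − 11q_W − q_W².
∂π/∂q_W = 322 − 6q_W − 2q_Y = 0, so q_W = 161/3 − (1/3)q_Y.
For Y: ∂π/∂q_Y = 317 − 4q_Y − 2q_W = 0 ⇒ q_Y = 79.25 − 0.5q_W.
Plugging q_Y into W's best response: q_W = 161/3 − (1/3)(79.25 − 0.5q_W) ⇒ (5/6)q_W = 27.25, so q_W = 32.7.
Then q_Y = 79.25 − 0.5·32.7 = 62.9.

32.7, 62.9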